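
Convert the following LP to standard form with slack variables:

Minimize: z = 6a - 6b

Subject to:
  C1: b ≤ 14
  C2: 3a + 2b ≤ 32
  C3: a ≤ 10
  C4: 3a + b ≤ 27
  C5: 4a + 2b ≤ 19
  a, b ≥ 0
min z = 6a - 6b

s.t.
  b + s1 = 14
  3a + 2b + s2 = 32
  a + s3 = 10
  3a + b + s4 = 27
  4a + 2b + s5 = 19
  a, b, s1, s2, s3, s4, s5 ≥ 0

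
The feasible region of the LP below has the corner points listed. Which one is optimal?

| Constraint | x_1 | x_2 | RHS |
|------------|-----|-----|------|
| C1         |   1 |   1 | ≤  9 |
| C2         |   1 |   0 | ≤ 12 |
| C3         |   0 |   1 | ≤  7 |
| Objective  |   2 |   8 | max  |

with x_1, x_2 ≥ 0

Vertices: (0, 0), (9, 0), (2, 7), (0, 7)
Evaluating z = 2x_1 + 8x_2 at each vertex:
  (0, 0): z = 0
  (9, 0): z = 18
  (2, 7): z = 60
  (0, 7): z = 56

The largest value is z = 60, attained at (2, 7).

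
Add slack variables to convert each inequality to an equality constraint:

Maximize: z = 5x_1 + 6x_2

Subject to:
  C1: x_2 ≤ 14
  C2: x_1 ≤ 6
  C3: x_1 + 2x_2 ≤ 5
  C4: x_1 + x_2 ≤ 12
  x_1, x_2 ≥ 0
max z = 5x_1 + 6x_2

s.t.
  x_2 + s1 = 14
  x_1 + s2 = 6
  x_1 + 2x_2 + s3 = 5
  x_1 + x_2 + s4 = 12
  x_1, x_2, s1, s2, s3, s4 ≥ 0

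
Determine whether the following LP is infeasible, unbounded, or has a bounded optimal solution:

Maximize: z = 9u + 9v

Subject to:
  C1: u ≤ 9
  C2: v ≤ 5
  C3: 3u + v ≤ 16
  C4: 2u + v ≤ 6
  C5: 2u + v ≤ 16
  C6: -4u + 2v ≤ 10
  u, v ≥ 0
The point (0.5, 5) satisfies every constraint, so the LP is feasible; the constraints give u ≤ 9 and v ≤ 5, which with u, v ≥ 0 keep the feasible region inside a bounded box. A feasible, bounded LP attains a finite optimum at a vertex.

Evaluating z = 9u + 9v at each vertex:
  (0, 0): z = 0
  (3, 0): z = 27
  (0.5, 5): z = 49.5
  (0, 5): z = 45

Bounded optimum: z* = 49.5 at (0.5, 5).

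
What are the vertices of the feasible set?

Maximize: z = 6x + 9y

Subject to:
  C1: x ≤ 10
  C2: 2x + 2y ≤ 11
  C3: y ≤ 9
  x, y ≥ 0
Each vertex is the intersection of two constraint boundaries that also satisfies all remaining constraints:
  x = 0 and y = 0 → (0, 0)
  2x + 2y = 11 and y = 0 → (5.5, 0)
  2x + 2y = 11 and x = 0 → (0, 5.5)

Vertices: (0, 0), (5.5, 0), (0, 5.5)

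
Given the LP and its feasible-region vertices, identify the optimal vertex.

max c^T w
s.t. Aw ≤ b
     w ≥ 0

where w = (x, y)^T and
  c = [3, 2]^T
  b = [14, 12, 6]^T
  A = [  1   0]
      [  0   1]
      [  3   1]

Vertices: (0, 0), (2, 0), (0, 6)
(0, 6) with z = 12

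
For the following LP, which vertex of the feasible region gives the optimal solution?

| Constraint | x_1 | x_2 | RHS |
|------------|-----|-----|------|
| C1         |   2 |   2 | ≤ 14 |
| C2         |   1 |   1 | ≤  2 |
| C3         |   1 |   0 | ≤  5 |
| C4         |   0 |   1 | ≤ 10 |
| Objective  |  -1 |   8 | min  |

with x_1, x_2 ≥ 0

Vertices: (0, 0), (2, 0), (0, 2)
Evaluating z = -x_1 + 8x_2 at each vertex:
  (0, 0): z = 0
  (2, 0): z = -2
  (0, 2): z = 16

The smallest value is z = -2, attained at (2, 0).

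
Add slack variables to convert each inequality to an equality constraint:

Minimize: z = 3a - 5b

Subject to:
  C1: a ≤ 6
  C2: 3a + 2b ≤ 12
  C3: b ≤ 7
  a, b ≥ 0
min z = 3a - 5b

s.t.
  a + s1 = 6
  3a + 2b + s2 = 12
  b + s3 = 7
  a, b, s1, s2, s3 ≥ 0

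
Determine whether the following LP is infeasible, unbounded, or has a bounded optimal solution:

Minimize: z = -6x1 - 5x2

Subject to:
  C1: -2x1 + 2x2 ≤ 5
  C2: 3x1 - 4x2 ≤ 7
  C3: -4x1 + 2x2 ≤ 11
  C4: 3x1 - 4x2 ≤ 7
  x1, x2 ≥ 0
Feasible point: (0, 0) satisfies every constraint, so the LP is feasible.
Direction d = (1, 1): for each constraint row a, a·d ≤ 0 —
  (-2)(1) + (2)(1) = 0 ≤ 0
  (3)(1) + (-4)(1) = -1 ≤ 0
  (-4)(1) + (2)(1) = -2 ≤ 0
  (3)(1) + (-4)(1) = -1 ≤ 0
and d ≥ 0, so (0, 0) + t·d stays feasible for every t ≥ 0. Along this ray z = -6x1 - 5x2 changes by -11 per unit t, so z → −∞.

Unbounded: there is a feasible ray along which z → −∞.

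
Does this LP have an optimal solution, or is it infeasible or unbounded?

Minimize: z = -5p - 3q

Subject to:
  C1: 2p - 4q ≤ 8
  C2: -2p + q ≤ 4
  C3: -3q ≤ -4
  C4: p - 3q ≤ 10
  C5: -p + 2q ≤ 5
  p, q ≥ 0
Feasible point: (0, 2) satisfies every constraint, so the LP is feasible.
Direction d = (2, 1): for each constraint row a, a·d ≤ 0 —
  (2)(2) + (-4)(1) = 0 ≤ 0
  (-2)(2) + (1)(1) = -3 ≤ 0
  (0)(2) + (-3)(1) = -3 ≤ 0
  (1)(2) + (-3)(1) = -1 ≤ 0
  (-1)(2) + (2)(1) = 0 ≤ 0
and d ≥ 0, so (0, 2) + t·d stays feasible for every t ≥ 0. Along this ray z = -5p - 3q changes by -13 per unit t, so z → −∞.

Unbounded: there is a feasible ray along which z → −∞.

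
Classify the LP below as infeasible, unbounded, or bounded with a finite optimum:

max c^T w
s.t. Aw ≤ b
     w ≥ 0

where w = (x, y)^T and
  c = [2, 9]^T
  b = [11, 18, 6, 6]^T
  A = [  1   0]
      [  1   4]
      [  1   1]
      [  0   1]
The point (0, 4.5) satisfies every constraint, so the LP is feasible; the constraints give x ≤ 11 and y ≤ 6, which with x, y ≥ 0 keep the feasible region inside a bounded box. A feasible, bounded LP attains a finite optimum at a vertex.

Evaluating z = 2x + 9y at each vertex:
  (0, 0): z = 0
  (6, 0): z = 12
  (2, 4): z = 40
  (0, 4.5): z = 40.5

Bounded optimum: z* = 40.5 at (0, 4.5).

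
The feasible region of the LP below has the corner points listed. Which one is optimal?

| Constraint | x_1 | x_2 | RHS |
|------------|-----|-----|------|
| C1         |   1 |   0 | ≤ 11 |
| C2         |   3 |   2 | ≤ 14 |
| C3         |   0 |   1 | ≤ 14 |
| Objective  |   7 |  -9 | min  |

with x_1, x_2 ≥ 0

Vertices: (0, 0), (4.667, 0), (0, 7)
Evaluating z = 7x_1 - 9x_2 at each vertex:
  (0, 0): z = 0
  (4.667, 0): z = 32.67
  (0, 7): z = -63

The smallest value is z = -63, attained at (0, 7).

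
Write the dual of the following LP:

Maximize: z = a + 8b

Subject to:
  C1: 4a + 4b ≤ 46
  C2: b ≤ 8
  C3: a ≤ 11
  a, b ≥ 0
Minimize: z = 46y1 + 8y2 + 11y3

Subject to:
  C1: -4y1 - y3 ≤ -1
  C2: -4y1 - y2 ≤ -8
  y1, y2, y3 ≥ 0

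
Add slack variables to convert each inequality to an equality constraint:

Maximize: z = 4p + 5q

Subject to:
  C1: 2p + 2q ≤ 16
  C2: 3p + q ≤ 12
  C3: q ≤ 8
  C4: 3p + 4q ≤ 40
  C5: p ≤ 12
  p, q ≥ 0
max z = 4p + 5q

s.t.
  2p + 2q + s1 = 16
  3p + q + s2 = 12
  q + s3 = 8
  3p + 4q + s4 = 40
  p + s5 = 12
  p, q, s1, s2, s3, s4, s5 ≥ 0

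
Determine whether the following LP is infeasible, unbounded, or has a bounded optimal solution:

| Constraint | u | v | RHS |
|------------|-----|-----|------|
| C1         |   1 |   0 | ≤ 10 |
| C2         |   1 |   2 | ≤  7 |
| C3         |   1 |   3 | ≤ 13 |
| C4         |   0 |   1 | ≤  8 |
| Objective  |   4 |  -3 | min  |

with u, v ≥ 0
The point (0, 3.5) satisfies every constraint, so the LP is feasible; the constraints give u ≤ 10 and v ≤ 8, which with u, v ≥ 0 keep the feasible region inside a bounded box. A feasible, bounded LP attains a finite optimum at a vertex.

Evaluating z = 4u - 3v at each vertex:
  (0, 0): z = 0
  (7, 0): z = 28
  (0, 3.5): z = -10.5

Feasible with finite optimum z* = -10.5 at (0, 3.5).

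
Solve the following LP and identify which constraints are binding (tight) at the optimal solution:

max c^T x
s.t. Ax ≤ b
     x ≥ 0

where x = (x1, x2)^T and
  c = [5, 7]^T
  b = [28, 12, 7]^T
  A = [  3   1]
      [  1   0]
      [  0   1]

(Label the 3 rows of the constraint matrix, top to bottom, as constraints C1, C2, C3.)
Optimal: x1 = 7, x2 = 7
Binding: C1, C3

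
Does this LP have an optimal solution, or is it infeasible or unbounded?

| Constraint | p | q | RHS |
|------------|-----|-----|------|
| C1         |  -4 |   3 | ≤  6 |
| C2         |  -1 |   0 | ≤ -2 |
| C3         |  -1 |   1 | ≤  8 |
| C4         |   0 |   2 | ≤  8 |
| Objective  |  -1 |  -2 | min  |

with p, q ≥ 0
Feasible point: (2, 0) satisfies every constraint, so the LP is feasible.
Direction d = (1, 0): for each constraint row a, a·d ≤ 0 —
  (-4)(1) + (3)(0) = -4 ≤ 0
  (-1)(1) + (0)(0) = -1 ≤ 0
  (-1)(1) + (1)(0) = -1 ≤ 0
  (0)(1) + (2)(0) = 0 ≤ 0
and d ≥ 0, so (2, 0) + t·d stays feasible for every t ≥ 0. Along this ray z = -p - 2q changes by -1 per unit t, so z → −∞.

The LP is unbounded; z can be made arbitrarily small.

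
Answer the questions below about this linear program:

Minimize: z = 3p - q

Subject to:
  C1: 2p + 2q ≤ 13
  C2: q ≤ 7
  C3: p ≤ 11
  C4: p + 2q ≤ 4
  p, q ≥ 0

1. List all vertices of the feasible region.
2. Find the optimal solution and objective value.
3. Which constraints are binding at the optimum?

1. (0, 0), (4, 0), (0, 2)
2. p = 0, q = 2, z = -2
3. C4, p ≥ 0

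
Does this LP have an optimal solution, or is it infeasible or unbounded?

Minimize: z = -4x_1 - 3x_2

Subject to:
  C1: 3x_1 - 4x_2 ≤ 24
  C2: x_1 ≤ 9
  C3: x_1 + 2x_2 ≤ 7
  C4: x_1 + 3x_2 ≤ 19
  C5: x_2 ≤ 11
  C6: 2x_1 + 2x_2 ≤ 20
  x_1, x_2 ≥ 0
The point (7, 0) satisfies every constraint, so the LP is feasible; the constraints give x_1 ≤ 9 and x_2 ≤ 11, which with x_1, x_2 ≥ 0 keep the feasible region inside a bounded box. A feasible, bounded LP attains a finite optimum at a vertex.

Evaluating z = -4x_1 - 3x_2 at each vertex:
  (0, 0): z = 0
  (7, 0): z = -28
  (0, 3.5): z = -10.5

The LP has an optimal solution: (7, 0) with z = -28.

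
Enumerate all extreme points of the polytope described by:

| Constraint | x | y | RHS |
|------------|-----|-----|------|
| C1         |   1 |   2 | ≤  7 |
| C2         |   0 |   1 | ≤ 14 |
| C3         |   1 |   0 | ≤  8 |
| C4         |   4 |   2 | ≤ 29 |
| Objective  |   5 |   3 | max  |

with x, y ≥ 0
Each vertex is the intersection of two constraint boundaries that also satisfies all remaining constraints:
  x = 0 and y = 0 → (0, 0)
  x + 2y = 7 and y = 0 → (7, 0)
  x + 2y = 7 and x = 0 → (0, 3.5)

Vertices: (0, 0), (7, 0), (0, 3.5)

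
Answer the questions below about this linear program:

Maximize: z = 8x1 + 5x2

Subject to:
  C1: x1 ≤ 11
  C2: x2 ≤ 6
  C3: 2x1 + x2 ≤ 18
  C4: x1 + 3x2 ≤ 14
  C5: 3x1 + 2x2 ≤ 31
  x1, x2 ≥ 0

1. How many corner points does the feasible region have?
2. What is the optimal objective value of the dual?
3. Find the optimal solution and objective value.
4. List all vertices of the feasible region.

1. 4
2. 74 (by strong duality, equal to the primal optimum)
3. x1 = 8, x2 = 2, z = 74
4. (0, 0), (9, 0), (8, 2), (0, 4.667)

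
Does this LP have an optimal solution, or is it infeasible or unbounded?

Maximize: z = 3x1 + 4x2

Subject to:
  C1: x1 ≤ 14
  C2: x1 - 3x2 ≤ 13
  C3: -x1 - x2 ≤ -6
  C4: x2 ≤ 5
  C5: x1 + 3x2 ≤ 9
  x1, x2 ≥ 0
The point (9, 0) satisfies every constraint, so the LP is feasible; the constraints give x1 ≤ 14 and x2 ≤ 5, which with x1, x2 ≥ 0 keep the feasible region inside a bounded box. A feasible, bounded LP attains a finite optimum at a vertex.

Feasible with finite optimum z* = 27 at (9, 0).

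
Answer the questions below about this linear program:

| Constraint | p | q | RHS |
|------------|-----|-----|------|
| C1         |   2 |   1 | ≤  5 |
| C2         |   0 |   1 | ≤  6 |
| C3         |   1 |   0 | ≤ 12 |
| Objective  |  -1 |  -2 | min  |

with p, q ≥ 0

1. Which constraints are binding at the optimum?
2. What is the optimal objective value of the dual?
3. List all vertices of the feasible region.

1. C1, p ≥ 0
2. -10 (by strong duality, equal to the primal optimum)
3. (0, 0), (2.5, 0), (0, 5)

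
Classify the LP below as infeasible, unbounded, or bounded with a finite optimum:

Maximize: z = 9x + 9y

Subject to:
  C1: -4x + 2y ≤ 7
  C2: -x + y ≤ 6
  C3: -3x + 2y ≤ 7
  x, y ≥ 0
Feasible point: (0, 0) satisfies every constraint, so the LP is feasible.
Direction d = (1, 0): for each constraint row a, a·d ≤ 0 —
  (-4)(1) + (2)(0) = -4 ≤ 0
  (-1)(1) + (1)(0) = -1 ≤ 0
  (-3)(1) + (2)(0) = -3 ≤ 0
and d ≥ 0, so (0, 0) + t·d stays feasible for every t ≥ 0. Along this ray z = 9x + 9y changes by 9 per unit t, so z → +∞.

Unbounded: there is a feasible ray along which z → +∞.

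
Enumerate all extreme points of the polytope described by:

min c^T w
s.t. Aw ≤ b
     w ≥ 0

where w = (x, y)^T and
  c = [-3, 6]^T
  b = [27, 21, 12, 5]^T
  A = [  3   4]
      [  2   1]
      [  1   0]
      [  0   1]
Each vertex is the intersection of two constraint boundaries that also satisfies all remaining constraints:
  x = 0 and y = 0 → (0, 0)
  3x + 4y = 27 and y = 0 → (9, 0)
  3x + 4y = 27 and y = 5 → (2.333, 5)
  y = 5 and x = 0 → (0, 5)

Vertices: (0, 0), (9, 0), (2.333, 5), (0, 5)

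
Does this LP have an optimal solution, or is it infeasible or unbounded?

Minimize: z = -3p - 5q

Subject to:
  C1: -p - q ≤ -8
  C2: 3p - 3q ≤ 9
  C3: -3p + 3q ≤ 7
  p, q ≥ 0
Feasible point: (3, 5) satisfies every constraint, so the LP is feasible.
Direction d = (1, 1): for each constraint row a, a·d ≤ 0 —
  (-1)(1) + (-1)(1) = -2 ≤ 0
  (3)(1) + (-3)(1) = 0 ≤ 0
  (-3)(1) + (3)(1) = 0 ≤ 0
and d ≥ 0, so (3, 5) + t·d stays feasible for every t ≥ 0. Along this ray z = -3p - 5q changes by -8 per unit t, so z → −∞.

The LP is unbounded; z can be made arbitrarily small.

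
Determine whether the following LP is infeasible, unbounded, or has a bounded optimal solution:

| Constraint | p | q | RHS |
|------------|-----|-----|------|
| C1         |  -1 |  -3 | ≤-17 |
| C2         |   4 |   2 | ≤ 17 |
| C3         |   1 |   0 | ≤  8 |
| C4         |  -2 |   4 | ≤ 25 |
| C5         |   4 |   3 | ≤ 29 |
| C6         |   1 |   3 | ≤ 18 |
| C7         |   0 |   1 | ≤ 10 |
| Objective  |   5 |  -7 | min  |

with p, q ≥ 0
The point (0, 6) satisfies every constraint, so the LP is feasible; the constraints give p ≤ 8 and q ≤ 10, which with p, q ≥ 0 keep the feasible region inside a bounded box. A feasible, bounded LP attains a finite optimum at a vertex.

Evaluating z = 5p - 7q at each vertex:
  (1.7, 5.1): z = -27.2
  (1.5, 5.5): z = -31
  (0, 6): z = -42
  (0, 5.667): z = -39.67

Feasible with finite optimum z* = -42 at (0, 6).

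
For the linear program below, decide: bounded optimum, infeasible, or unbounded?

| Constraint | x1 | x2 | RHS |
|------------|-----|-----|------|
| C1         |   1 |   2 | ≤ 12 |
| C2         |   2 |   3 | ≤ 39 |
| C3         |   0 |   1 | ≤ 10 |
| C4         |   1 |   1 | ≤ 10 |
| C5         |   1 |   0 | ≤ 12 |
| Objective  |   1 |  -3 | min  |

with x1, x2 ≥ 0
The point (0, 6) satisfies every constraint, so the LP is feasible; the constraints give x1 ≤ 12 and x2 ≤ 10, which with x1, x2 ≥ 0 keep the feasible region inside a bounded box. A feasible, bounded LP attains a finite optimum at a vertex.

Evaluating z = x1 - 3x2 at each vertex:
  (0, 0): z = 0
  (10, 0): z = 10
  (8, 2): z = 2
  (0, 6): z = -18

Bounded optimum: z* = -18 at (0, 6).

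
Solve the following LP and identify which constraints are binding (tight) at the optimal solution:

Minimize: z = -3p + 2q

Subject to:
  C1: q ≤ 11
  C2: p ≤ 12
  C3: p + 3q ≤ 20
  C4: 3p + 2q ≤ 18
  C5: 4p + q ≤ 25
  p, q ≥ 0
Optimal: p = 6, q = 0
Slack at optimum:
  C1: slack = 11
  C2: slack = 6
  C3: slack = 14
  C4: slack = 0 (binding)
  C5: slack = 1
  p ≥ 0: p = 6
  q ≥ 0: q = 0 (binding)
Binding constraints: C4, q ≥ 0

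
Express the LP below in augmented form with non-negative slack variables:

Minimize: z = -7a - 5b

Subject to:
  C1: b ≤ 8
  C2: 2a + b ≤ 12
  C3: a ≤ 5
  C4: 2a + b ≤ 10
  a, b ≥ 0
min z = -7a - 5b

s.t.
  b + s1 = 8
  2a + b + s2 = 12
  a + s3 = 5
  2a + b + s4 = 10
  a, b, s1, s2, s3, s4 ≥ 0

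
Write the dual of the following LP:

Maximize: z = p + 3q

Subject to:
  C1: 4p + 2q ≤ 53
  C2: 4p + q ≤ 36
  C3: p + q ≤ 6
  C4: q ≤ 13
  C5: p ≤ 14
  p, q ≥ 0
Minimize: z = 53y1 + 36y2 + 6y3 + 13y4 + 14y5

Subject to:
  C1: -4y1 - 4y2 - y3 - y5 ≤ -1
  C2: -2y1 - y2 - y3 - y4 ≤ -3
  y1, y2, y3, y4, y5 ≥ 0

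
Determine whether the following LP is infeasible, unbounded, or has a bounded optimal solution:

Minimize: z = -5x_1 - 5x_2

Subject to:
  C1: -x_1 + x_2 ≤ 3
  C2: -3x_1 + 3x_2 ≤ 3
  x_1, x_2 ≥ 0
Feasible point: (0, 0) satisfies every constraint, so the LP is feasible.
Direction d = (1, 0): for each constraint row a, a·d ≤ 0 —
  (-1)(1) + (1)(0) = -1 ≤ 0
  (-3)(1) + (3)(0) = -3 ≤ 0
and d ≥ 0, so (0, 0) + t·d stays feasible for every t ≥ 0. Along this ray z = -5x_1 - 5x_2 changes by -5 per unit t, so z → −∞.

Unbounded: there is a feasible ray along which z → −∞.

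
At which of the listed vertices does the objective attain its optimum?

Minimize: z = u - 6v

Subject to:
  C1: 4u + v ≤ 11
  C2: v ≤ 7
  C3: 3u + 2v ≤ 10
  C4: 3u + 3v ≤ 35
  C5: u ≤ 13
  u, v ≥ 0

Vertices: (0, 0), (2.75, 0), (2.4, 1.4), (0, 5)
Evaluating z = u - 6v at each vertex:
  (0, 0): z = 0
  (2.75, 0): z = 2.75
  (2.4, 1.4): z = -6
  (0, 5): z = -30

The smallest value is z = -30, attained at (0, 5).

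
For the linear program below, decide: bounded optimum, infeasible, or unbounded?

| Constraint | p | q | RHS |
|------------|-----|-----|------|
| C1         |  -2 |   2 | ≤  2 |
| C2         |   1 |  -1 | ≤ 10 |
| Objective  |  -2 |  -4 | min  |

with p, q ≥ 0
Feasible point: (0, 0) satisfies every constraint, so the LP is feasible.
Direction d = (1, 1): for each constraint row a, a·d ≤ 0 —
  (-2)(1) + (2)(1) = 0 ≤ 0
  (1)(1) + (-1)(1) = 0 ≤ 0
and d ≥ 0, so (0, 0) + t·d stays feasible for every t ≥ 0. Along this ray z = -2p - 4q changes by -6 per unit t, so z → −∞.

Unbounded — the objective can decrease without bound over the feasible region.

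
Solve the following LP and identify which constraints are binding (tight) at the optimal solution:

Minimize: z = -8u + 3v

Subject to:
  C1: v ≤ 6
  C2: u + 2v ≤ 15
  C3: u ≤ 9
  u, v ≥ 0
Optimal: u = 9, v = 0
Binding: C3, v ≥ 0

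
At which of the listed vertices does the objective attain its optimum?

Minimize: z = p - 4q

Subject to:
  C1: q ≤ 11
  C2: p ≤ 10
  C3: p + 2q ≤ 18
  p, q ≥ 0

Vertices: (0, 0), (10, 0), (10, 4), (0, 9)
Evaluating z = p - 4q at each vertex:
  (0, 0): z = 0
  (10, 0): z = 10
  (10, 4): z = -6
  (0, 9): z = -36

The smallest value is z = -36, attained at (0, 9).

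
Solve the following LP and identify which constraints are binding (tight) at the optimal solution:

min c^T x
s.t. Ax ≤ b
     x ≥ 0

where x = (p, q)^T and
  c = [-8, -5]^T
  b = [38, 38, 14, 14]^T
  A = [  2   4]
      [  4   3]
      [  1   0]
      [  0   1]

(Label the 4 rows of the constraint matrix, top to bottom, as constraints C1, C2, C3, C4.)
Optimal: p = 9.5, q = 0
Binding: C2, q ≥ 0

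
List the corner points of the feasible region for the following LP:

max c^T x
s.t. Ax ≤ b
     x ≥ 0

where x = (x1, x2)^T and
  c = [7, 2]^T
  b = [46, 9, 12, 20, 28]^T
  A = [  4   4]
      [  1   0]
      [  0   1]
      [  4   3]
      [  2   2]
Each vertex is the intersection of two constraint boundaries that also satisfies all remaining constraints:
  x1 = 0 and x2 = 0 → (0, 0)
  4x1 + 3x2 = 20 and x2 = 0 → (5, 0)
  4x1 + 3x2 = 20 and x1 = 0 → (0, 6.667)

Vertices: (0, 0), (5, 0), (0, 6.667)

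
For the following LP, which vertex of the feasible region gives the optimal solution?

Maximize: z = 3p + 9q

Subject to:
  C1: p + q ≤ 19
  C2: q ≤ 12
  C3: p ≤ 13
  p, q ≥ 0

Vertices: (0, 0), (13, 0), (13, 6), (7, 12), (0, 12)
(7, 12) with z = 129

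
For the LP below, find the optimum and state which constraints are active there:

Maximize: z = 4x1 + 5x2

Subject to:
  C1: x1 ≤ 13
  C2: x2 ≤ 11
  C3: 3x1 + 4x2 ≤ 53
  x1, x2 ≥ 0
Optimal: x1 = 13, x2 = 3.5
Binding: C1, C3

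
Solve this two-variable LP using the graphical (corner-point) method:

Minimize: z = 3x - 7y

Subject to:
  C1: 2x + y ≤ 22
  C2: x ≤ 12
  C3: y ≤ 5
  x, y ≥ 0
x = 0, y = 5, z = -35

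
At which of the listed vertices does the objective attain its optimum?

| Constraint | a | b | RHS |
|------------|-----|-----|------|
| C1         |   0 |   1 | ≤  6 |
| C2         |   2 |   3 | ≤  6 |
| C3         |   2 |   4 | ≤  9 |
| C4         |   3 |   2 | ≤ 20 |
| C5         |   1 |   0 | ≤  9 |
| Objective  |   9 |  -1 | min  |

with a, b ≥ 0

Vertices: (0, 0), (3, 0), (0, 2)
Evaluating z = 9a - b at each vertex:
  (0, 0): z = 0
  (3, 0): z = 27
  (0, 2): z = -2

The smallest value is z = -2, attained at (0, 2).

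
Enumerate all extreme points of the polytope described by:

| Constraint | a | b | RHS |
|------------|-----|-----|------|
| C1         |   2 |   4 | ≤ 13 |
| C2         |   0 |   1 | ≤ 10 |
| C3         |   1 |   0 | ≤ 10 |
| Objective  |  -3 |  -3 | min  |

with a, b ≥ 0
Each vertex is the intersection of two constraint boundaries that also satisfies all remaining constraints:
  a = 0 and b = 0 → (0, 0)
  2a + 4b = 13 and b = 0 → (6.5, 0)
  2a + 4b = 13 and a = 0 → (0, 3.25)

Vertices: (0, 0), (6.5, 0), (0, 3.25)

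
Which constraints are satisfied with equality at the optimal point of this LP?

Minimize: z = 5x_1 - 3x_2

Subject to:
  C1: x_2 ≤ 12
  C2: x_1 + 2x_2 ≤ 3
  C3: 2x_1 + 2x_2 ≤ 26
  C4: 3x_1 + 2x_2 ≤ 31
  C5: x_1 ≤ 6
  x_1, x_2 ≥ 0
Optimal: x_1 = 0, x_2 = 1.5
Slack at optimum:
  C1: slack = 10.5
  C2: slack = 0 (binding)
  C3: slack = 23
  C4: slack = 28
  C5: slack = 6
  x_1 ≥ 0: x_1 = 0 (binding)
  x_2 ≥ 0: x_2 = 1.5
Binding constraints: C2, x_1 ≥ 0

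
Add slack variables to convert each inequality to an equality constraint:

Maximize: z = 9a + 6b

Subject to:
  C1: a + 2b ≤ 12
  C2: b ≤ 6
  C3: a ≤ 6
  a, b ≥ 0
max z = 9a + 6b

s.t.
  a + 2b + s1 = 12
  b + s2 = 6
  a + s3 = 6
  a, b, s1, s2, s3 ≥ 0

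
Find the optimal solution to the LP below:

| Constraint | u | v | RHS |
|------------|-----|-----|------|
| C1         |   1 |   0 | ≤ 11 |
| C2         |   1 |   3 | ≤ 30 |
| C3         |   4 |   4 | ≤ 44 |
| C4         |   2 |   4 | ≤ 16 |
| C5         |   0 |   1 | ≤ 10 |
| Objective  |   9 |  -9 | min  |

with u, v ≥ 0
Each vertex is the intersection of two constraint boundaries that also satisfies all remaining constraints:
  u = 0 and v = 0 → (0, 0)
  2u + 4v = 16 and v = 0 → (8, 0)
  2u + 4v = 16 and u = 0 → (0, 4)

Evaluating z = 9u - 9v at each vertex:
  (0, 0): z = 0
  (8, 0): z = 72
  (0, 4): z = -36

The minimum is at (0, 4) with z = -36.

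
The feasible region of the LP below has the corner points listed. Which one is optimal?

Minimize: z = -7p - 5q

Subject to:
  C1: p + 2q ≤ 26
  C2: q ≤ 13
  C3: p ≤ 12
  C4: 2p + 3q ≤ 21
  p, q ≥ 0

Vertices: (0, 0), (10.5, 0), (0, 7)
(10.5, 0) with z = -73.5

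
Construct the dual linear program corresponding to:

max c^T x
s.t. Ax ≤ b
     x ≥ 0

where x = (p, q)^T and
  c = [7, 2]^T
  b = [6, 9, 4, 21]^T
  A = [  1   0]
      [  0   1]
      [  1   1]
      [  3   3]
Minimize: z = 6y1 + 9y2 + 4y3 + 21y4

Subject to:
  C1: -y1 - y3 - 3y4 ≤ -7
  C2: -y2 - y3 - 3y4 ≤ -2
  y1, y2, y3, y4 ≥ 0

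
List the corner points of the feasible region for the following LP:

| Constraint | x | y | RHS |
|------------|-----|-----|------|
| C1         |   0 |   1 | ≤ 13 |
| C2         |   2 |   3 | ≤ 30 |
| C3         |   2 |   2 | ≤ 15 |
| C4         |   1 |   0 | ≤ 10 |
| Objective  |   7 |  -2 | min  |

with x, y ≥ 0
Each vertex is the intersection of two constraint boundaries that also satisfies all remaining constraints:
  x = 0 and y = 0 → (0, 0)
  2x + 2y = 15 and y = 0 → (7.5, 0)
  2x + 2y = 15 and x = 0 → (0, 7.5)

Vertices: (0, 0), (7.5, 0), (0, 7.5)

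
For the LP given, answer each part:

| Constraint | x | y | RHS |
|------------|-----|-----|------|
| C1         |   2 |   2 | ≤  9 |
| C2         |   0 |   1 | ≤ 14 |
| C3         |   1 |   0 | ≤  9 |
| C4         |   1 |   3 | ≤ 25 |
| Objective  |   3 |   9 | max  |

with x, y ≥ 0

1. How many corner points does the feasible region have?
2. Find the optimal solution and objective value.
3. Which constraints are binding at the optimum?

1. 3
2. x = 0, y = 4.5, z = 40.5
3. C1, x ≥ 0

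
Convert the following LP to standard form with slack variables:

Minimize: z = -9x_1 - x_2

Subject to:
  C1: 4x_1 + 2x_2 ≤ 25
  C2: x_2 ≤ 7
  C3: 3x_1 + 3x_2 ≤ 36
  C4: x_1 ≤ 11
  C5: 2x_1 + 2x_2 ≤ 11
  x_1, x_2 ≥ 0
min z = -9x_1 - x_2

s.t.
  4x_1 + 2x_2 + s1 = 25
  x_2 + s2 = 7
  3x_1 + 3x_2 + s3 = 36
  x_1 + s4 = 11
  2x_1 + 2x_2 + s5 = 11
  x_1, x_2, s1, s2, s3, s4, s5 ≥ 0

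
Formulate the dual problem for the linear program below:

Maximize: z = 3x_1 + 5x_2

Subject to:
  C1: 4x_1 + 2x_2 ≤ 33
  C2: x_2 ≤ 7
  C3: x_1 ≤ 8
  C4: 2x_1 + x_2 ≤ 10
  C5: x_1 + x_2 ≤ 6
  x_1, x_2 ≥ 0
Minimize: z = 33y1 + 7y2 + 8y3 + 10y4 + 6y5

Subject to:
  C1: -4y1 - y3 - 2y4 - y5 ≤ -3
  C2: -2y1 - y2 - y4 - y5 ≤ -5
  y1, y2, y3, y4, y5 ≥ 0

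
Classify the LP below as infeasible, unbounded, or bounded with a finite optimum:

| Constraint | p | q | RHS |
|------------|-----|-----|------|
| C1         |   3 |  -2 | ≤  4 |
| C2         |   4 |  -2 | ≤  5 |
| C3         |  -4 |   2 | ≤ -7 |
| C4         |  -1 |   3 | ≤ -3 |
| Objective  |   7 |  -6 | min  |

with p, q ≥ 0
C2 requires 4p - 2q ≤ 5, while C3 (-4p + 2q ≤ -7) is equivalent to 4p - 2q ≥ 7. Together they would need 7 ≤ 4p - 2q ≤ 5, which is impossible since 7 > 5. No point satisfies all constraints.

Infeasible — the constraint set is empty.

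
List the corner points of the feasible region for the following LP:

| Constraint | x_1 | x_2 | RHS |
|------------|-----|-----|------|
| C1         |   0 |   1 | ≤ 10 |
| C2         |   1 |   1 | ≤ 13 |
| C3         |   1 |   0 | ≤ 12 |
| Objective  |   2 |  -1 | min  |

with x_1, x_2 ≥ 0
Each vertex is the intersection of two constraint boundaries that also satisfies all remaining constraints:
  x_1 = 0 and x_2 = 0 → (0, 0)
  x_1 = 12 and x_2 = 0 → (12, 0)
  x_1 + x_2 = 13 and x_1 = 12 → (12, 1)
  x_2 = 10 and x_1 + x_2 = 13 → (3, 10)
  x_2 = 10 and x_1 = 0 → (0, 10)

Vertices: (0, 0), (12, 0), (12, 1), (3, 10), (0, 10)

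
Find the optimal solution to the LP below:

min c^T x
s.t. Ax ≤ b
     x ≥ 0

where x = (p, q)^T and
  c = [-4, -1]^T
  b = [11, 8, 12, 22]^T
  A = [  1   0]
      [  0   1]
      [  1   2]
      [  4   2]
Each vertex is the intersection of two constraint boundaries that also satisfies all remaining constraints:
  p = 0 and q = 0 → (0, 0)
  4p + 2q = 22 and q = 0 → (5.5, 0)
  p + 2q = 12 and 4p + 2q = 22 → (3.333, 4.333)
  p + 2q = 12 and p = 0 → (0, 6)

Evaluating z = -4p - q at each vertex:
  (0, 0): z = 0
  (5.5, 0): z = -22
  (3.333, 4.333): z = -17.67
  (0, 6): z = -6

The minimum is at (5.5, 0) with z = -22.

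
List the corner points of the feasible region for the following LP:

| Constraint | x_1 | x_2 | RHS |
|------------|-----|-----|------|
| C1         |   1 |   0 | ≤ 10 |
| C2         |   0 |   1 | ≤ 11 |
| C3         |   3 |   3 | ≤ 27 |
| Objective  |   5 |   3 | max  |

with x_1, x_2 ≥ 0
Each vertex is the intersection of two constraint boundaries that also satisfies all remaining constraints:
  x_1 = 0 and x_2 = 0 → (0, 0)
  3x_1 + 3x_2 = 27 and x_2 = 0 → (9, 0)
  3x_1 + 3x_2 = 27 and x_1 = 0 → (0, 9)

Vertices: (0, 0), (9, 0), (0, 9)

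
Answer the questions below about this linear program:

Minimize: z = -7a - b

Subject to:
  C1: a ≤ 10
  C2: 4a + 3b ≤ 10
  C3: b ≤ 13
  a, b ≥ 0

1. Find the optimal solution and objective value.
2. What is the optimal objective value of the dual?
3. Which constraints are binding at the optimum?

1. a = 2.5, b = 0, z = -17.5
2. -17.5 (by strong duality, equal to the primal optimum)
3. C2, b ≥ 0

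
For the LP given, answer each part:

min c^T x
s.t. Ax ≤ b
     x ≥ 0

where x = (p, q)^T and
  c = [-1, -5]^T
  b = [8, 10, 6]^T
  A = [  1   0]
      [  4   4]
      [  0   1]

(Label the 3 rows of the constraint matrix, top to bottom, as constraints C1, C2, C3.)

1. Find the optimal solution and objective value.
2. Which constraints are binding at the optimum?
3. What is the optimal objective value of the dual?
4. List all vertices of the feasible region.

1. p = 0, q = 2.5, z = -12.5
2. C2, p ≥ 0
3. -12.5 (by strong duality, equal to the primal optimum)
4. (0, 0), (2.5, 0), (0, 2.5)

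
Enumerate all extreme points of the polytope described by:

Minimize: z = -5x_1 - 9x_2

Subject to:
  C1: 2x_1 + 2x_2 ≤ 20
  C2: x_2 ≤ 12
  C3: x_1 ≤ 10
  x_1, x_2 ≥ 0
Each vertex is the intersection of two constraint boundaries that also satisfies all remaining constraints:
  x_1 = 0 and x_2 = 0 → (0, 0)
  2x_1 + 2x_2 = 20 and x_1 = 10 → (10, 0)
  2x_1 + 2x_2 = 20 and x_1 = 0 → (0, 10)

Vertices: (0, 0), (10, 0), (0, 10)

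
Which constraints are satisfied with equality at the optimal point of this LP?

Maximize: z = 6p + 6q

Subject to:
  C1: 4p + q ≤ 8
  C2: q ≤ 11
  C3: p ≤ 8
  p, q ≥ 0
Optimal: p = 0, q = 8
Slack at optimum:
  C1: slack = 0 (binding)
  C2: slack = 3
  C3: slack = 8
  p ≥ 0: p = 0 (binding)
  q ≥ 0: q = 8
Binding constraints: C1, p ≥ 0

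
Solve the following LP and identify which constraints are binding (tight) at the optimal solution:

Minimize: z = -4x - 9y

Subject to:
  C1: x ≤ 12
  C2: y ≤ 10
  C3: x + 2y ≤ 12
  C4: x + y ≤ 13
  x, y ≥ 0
Optimal: x = 0, y = 6
Slack at optimum:
  C1: slack = 12
  C2: slack = 4
  C3: slack = 0 (binding)
  C4: slack = 7
  x ≥ 0: x = 0 (binding)
  y ≥ 0: y = 6
Binding constraints: C3, x ≥ 0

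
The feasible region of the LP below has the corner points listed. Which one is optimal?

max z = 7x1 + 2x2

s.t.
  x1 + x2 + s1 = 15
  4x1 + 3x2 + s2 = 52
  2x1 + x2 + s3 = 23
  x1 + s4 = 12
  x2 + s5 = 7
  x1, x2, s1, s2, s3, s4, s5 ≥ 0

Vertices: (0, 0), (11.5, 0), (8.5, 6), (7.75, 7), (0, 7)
Evaluating z = 7x1 + 2x2 at each vertex:
  (0, 0): z = 0
  (11.5, 0): z = 80.5
  (8.5, 6): z = 71.5
  (7.75, 7): z = 68.25
  (0, 7): z = 14

The largest value is z = 80.5, attained at (11.5, 0).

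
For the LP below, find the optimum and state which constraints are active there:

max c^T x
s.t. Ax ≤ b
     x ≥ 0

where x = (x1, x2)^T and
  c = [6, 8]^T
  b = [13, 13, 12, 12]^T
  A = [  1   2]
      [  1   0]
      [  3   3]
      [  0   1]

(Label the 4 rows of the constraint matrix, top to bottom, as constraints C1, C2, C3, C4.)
Optimal: x1 = 0, x2 = 4
Slack at optimum:
  C1: slack = 5
  C2: slack = 13
  C3: slack = 0 (binding)
  C4: slack = 8
  x1 ≥ 0: x1 = 0 (binding)
  x2 ≥ 0: x2 = 4
Binding constraints: C3, x1 ≥ 0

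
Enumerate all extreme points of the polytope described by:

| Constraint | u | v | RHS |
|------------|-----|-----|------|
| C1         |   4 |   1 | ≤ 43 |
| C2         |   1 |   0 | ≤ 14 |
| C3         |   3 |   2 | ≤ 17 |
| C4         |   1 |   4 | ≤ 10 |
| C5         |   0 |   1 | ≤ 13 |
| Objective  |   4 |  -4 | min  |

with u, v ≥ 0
Each vertex is the intersection of two constraint boundaries that also satisfies all remaining constraints:
  u = 0 and v = 0 → (0, 0)
  3u + 2v = 17 and v = 0 → (5.667, 0)
  3u + 2v = 17 and u + 4v = 10 → (4.8, 1.3)
  u + 4v = 10 and u = 0 → (0, 2.5)

Vertices: (0, 0), (5.667, 0), (4.8, 1.3), (0, 2.5)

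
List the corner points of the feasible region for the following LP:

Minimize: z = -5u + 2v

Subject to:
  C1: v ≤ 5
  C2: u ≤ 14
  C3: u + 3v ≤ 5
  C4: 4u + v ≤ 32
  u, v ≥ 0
Each vertex is the intersection of two constraint boundaries that also satisfies all remaining constraints:
  u = 0 and v = 0 → (0, 0)
  u + 3v = 5 and v = 0 → (5, 0)
  u + 3v = 5 and u = 0 → (0, 1.667)

Vertices: (0, 0), (5, 0), (0, 1.667)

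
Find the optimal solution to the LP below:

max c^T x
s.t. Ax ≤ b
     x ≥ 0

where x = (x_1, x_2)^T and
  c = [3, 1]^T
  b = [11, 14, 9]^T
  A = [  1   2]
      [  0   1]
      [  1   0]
Each vertex is the intersection of two constraint boundaries that also satisfies all remaining constraints:
  x_1 = 0 and x_2 = 0 → (0, 0)
  x_1 = 9 and x_2 = 0 → (9, 0)
  x_1 + 2x_2 = 11 and x_1 = 9 → (9, 1)
  x_1 + 2x_2 = 11 and x_1 = 0 → (0, 5.5)

Evaluating z = 3x_1 + x_2 at each vertex:
  (0, 0): z = 0
  (9, 0): z = 27
  (9, 1): z = 28
  (0, 5.5): z = 5.5

The maximum is at (9, 1) with z = 28.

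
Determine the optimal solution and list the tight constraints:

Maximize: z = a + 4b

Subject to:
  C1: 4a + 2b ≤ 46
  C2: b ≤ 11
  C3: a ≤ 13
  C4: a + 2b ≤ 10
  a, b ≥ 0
Optimal: a = 0, b = 5
Slack at optimum:
  C1: slack = 36
  C2: slack = 6
  C3: slack = 13
  C4: slack = 0 (binding)
  a ≥ 0: a = 0 (binding)
  b ≥ 0: b = 5
Binding constraints: C4, a ≥ 0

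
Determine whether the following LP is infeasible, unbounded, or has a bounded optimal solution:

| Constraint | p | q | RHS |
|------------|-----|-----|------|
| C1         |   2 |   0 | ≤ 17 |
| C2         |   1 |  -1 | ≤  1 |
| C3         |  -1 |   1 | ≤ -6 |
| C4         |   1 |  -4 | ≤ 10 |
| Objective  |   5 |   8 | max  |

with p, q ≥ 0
C2 requires p - q ≤ 1, while C3 (-p + q ≤ -6) is equivalent to p - q ≥ 6. Together they would need 6 ≤ p - q ≤ 1, which is impossible since 6 > 1. No point satisfies all constraints.

The feasible region is empty; the LP is infeasible.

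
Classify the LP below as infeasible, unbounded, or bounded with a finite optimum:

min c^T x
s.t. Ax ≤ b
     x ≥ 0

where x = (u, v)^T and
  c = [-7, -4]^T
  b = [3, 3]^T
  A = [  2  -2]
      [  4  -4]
Feasible point: (0, 0) satisfies every constraint, so the LP is feasible.
Direction d = (0, 1): for each constraint row a, a·d ≤ 0 —
  (2)(0) + (-2)(1) = -2 ≤ 0
  (4)(0) + (-4)(1) = -4 ≤ 0
and d ≥ 0, so (0, 0) + t·d stays feasible for every t ≥ 0. Along this ray z = -7u - 4v changes by -4 per unit t, so z → −∞.

The LP is unbounded; z can be made arbitrarily small.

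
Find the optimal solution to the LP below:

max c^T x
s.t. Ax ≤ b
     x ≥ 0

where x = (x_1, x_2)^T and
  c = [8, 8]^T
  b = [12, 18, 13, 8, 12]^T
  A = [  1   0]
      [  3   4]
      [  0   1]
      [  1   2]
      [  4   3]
Each vertex is the intersection of two constraint boundaries that also satisfies all remaining constraints:
  x_1 = 0 and x_2 = 0 → (0, 0)
  4x_1 + 3x_2 = 12 and x_2 = 0 → (3, 0)
  x_1 + 2x_2 = 8 and 4x_1 + 3x_2 = 12 → (0, 4)

Evaluating z = 8x_1 + 8x_2 at each vertex:
  (0, 0): z = 0
  (3, 0): z = 24
  (0, 4): z = 32

The maximum is at (0, 4) with z = 32.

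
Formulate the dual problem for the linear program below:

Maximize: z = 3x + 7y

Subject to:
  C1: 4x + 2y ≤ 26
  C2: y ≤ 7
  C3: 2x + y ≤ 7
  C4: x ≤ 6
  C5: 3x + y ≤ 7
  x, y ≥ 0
Minimize: z = 26y1 + 7y2 + 7y3 + 6y4 + 7y5

Subject to:
  C1: -4y1 - 2y3 - y4 - 3y5 ≤ -3
  C2: -2y1 - y2 - y3 - y5 ≤ -7
  y1, y2, y3, y4, y5 ≥ 0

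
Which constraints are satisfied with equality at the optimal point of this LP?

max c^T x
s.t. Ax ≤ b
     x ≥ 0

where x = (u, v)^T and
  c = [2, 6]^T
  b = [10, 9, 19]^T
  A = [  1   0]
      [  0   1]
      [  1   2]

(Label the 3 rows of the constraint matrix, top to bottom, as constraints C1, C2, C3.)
Optimal: u = 1, v = 9
Slack at optimum:
  C1: slack = 9
  C2: slack = 0 (binding)
  C3: slack = 0 (binding)
  u ≥ 0: u = 1
  v ≥ 0: v = 9
Binding constraints: C2, C3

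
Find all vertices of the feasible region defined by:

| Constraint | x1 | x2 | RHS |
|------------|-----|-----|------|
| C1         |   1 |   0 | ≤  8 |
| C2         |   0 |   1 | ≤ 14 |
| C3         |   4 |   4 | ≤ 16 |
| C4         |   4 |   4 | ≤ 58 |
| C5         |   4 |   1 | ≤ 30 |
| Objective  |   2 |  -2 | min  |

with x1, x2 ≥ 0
Each vertex is the intersection of two constraint boundaries that also satisfies all remaining constraints:
  x1 = 0 and x2 = 0 → (0, 0)
  4x1 + 4x2 = 16 and x2 = 0 → (4, 0)
  4x1 + 4x2 = 16 and x1 = 0 → (0, 4)

Vertices: (0, 0), (4, 0), (0, 4)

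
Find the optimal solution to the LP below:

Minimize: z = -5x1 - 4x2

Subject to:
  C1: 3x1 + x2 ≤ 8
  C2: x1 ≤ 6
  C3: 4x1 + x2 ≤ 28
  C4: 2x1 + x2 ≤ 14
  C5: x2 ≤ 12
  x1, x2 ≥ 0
Each vertex is the intersection of two constraint boundaries that also satisfies all remaining constraints:
  x1 = 0 and x2 = 0 → (0, 0)
  3x1 + x2 = 8 and x2 = 0 → (2.667, 0)
  3x1 + x2 = 8 and x1 = 0 → (0, 8)

Evaluating z = -5x1 - 4x2 at each vertex:
  (0, 0): z = 0
  (2.667, 0): z = -13.33
  (0, 8): z = -32

The minimum is at (0, 8) with z = -32.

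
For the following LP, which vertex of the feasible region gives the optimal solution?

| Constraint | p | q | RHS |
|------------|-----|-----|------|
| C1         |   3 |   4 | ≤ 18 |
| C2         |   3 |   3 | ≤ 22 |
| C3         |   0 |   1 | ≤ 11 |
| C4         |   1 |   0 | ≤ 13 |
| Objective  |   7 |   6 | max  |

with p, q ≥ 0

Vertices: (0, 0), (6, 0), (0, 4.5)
(6, 0) with z = 42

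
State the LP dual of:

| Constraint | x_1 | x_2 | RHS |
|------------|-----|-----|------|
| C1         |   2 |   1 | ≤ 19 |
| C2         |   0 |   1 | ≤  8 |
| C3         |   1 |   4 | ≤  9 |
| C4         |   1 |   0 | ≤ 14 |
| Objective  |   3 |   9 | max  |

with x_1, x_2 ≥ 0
Minimize: z = 19y1 + 8y2 + 9y3 + 14y4

Subject to:
  C1: -2y1 - y3 - y4 ≤ -3
  C2: -y1 - y2 - 4y3 ≤ -9
  y1, y2, y3, y4 ≥ 0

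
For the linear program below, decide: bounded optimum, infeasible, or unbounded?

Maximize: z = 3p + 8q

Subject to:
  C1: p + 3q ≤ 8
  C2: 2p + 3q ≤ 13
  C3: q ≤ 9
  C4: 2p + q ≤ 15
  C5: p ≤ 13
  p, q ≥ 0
The point (5, 1) satisfies every constraint, so the LP is feasible; the constraints give p ≤ 13 and q ≤ 9, which with p, q ≥ 0 keep the feasible region inside a bounded box. A feasible, bounded LP attains a finite optimum at a vertex.

Evaluating z = 3p + 8q at each vertex:
  (0, 0): z = 0
  (6.5, 0): z = 19.5
  (5, 1): z = 23
  (0, 2.667): z = 21.33

Feasible with finite optimum z* = 23 at (5, 1).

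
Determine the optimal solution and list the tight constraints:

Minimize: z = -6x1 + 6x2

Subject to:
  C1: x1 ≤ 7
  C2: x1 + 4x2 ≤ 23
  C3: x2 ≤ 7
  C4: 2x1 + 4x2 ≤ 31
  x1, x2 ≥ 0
Optimal: x1 = 7, x2 = 0
Slack at optimum:
  C1: slack = 0 (binding)
  C2: slack = 16
  C3: slack = 7
  C4: slack = 17
  x1 ≥ 0: x1 = 7
  x2 ≥ 0: x2 = 0 (binding)
Binding constraints: C1, x2 ≥ 0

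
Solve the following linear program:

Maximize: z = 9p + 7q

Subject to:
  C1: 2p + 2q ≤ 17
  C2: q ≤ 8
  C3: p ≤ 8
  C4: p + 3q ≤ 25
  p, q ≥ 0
Each vertex is the intersection of two constraint boundaries that also satisfies all remaining constraints:
  p = 0 and q = 0 → (0, 0)
  p = 8 and q = 0 → (8, 0)
  2p + 2q = 17 and p = 8 → (8, 0.5)
  2p + 2q = 17 and q = 8 → (0.5, 8)
  q = 8 and p = 0 → (0, 8)

Evaluating z = 9p + 7q at each vertex:
  (0, 0): z = 0
  (8, 0): z = 72
  (8, 0.5): z = 75.5
  (0.5, 8): z = 60.5
  (0, 8): z = 56

The maximum is at (8, 0.5) with z = 75.5.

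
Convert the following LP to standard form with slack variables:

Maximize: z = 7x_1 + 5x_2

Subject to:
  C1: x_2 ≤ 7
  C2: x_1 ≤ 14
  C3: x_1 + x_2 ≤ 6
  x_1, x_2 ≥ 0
max z = 7x_1 + 5x_2

s.t.
  x_2 + s1 = 7
  x_1 + s2 = 14
  x_1 + x_2 + s3 = 6
  x_1, x_2, s1, s2, s3 ≥ 0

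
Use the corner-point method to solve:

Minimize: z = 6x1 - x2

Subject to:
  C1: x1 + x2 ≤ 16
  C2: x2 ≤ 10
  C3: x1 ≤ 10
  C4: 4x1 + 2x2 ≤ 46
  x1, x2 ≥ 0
x1 = 0, x2 = 10, z = -10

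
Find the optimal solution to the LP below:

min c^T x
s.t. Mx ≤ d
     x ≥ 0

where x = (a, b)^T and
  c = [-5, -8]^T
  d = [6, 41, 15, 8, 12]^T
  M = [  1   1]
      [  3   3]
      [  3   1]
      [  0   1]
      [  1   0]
a = 0, b = 6, z = -48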